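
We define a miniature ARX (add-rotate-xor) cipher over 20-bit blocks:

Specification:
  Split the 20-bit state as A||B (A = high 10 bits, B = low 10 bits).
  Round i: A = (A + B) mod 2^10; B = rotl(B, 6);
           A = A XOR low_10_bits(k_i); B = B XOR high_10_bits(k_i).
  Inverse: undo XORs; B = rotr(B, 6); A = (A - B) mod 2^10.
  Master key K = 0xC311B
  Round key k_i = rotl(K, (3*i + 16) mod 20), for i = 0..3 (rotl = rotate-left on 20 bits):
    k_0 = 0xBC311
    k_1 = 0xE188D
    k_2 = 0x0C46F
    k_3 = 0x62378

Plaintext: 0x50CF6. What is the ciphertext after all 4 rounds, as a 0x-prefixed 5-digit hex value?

s_0 = plaintext = 0x50CF6
s_1 = Round(s_0, k_0) = 0x4A37F
s_2 = Round(s_1, k_1) = 0x0A871
s_3 = Round(s_2, k_2) = 0x3D076
s_4 = Round(s_3, k_3) = 0x8480F

0x8480F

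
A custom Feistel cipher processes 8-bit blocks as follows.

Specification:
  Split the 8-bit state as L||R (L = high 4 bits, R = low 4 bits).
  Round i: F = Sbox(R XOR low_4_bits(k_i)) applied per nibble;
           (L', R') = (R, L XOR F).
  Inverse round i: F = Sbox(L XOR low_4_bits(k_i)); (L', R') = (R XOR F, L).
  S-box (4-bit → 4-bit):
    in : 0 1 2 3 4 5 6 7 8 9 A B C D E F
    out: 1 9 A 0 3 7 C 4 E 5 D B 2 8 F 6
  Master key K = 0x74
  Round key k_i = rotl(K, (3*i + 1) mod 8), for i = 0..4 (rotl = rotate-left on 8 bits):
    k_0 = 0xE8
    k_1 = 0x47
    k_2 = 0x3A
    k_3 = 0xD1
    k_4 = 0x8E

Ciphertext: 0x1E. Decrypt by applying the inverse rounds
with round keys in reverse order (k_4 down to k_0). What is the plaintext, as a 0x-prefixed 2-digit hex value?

s_0 = ciphertext = 0x1E
s_1 = InvRound(s_0, k_4) = 0x81
s_2 = InvRound(s_1, k_3) = 0x48
s_3 = InvRound(s_2, k_2) = 0x74
s_4 = InvRound(s_3, k_1) = 0x57
s_5 = InvRound(s_4, k_0) = 0xF5

0xF5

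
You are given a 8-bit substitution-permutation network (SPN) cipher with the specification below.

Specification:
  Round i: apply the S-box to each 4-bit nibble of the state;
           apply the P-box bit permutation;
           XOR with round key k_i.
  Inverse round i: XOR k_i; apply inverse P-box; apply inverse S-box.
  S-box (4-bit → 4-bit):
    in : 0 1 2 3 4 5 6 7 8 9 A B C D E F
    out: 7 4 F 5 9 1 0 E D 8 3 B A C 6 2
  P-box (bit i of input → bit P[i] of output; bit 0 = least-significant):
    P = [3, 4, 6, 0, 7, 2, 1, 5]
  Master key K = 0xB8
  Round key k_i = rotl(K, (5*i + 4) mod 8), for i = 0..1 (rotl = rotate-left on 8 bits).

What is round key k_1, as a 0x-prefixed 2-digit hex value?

K = 0xB8
k_0 = rotl(K, (5*0+4) mod 8) = rotl(K, 4) = 0x8B
k_1 = rotl(K, (5*1+4) mod 8) = rotl(K, 1) = 0x71

0x71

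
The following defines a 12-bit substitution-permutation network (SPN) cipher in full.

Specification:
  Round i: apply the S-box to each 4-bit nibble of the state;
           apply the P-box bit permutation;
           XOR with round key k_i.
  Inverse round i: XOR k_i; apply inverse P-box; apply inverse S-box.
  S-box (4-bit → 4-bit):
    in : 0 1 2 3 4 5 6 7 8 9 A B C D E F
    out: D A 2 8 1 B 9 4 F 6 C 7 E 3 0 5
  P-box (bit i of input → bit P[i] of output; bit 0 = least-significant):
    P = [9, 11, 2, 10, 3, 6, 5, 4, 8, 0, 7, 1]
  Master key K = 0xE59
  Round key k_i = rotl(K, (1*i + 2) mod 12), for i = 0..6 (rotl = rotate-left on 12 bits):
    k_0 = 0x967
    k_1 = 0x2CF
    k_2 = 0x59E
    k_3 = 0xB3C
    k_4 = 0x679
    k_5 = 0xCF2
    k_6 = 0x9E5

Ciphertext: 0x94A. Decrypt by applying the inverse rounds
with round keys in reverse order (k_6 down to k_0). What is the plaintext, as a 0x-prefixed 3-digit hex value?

0xD77

s_0 = ciphertext = 0x94A
s_1 = InvRound(s_0, k_6) = 0xCF7
s_2 = InvRound(s_1, k_5) = 0x2E7
s_3 = InvRound(s_2, k_4) = 0xA6A
s_4 = InvRound(s_3, k_3) = 0x617
s_5 = InvRound(s_4, k_2) = 0xB44
s_6 = InvRound(s_5, k_1) = 0x842
s_7 = InvRound(s_6, k_0) = 0xD77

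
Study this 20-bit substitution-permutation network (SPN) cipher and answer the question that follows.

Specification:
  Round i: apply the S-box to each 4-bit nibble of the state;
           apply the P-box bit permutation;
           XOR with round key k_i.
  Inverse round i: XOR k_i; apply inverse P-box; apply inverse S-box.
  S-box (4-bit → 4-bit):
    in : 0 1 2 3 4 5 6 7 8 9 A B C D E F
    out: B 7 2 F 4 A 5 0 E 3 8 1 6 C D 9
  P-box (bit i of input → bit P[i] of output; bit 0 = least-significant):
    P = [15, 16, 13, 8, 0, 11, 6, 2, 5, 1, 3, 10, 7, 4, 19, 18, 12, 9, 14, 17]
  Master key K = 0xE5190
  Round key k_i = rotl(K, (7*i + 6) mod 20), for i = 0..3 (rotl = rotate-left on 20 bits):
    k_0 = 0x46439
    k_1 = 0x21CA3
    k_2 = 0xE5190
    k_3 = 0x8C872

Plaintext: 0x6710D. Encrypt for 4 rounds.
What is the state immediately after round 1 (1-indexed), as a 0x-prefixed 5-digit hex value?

s_0 = plaintext = 0x6710D
s_1 = Round(s_0, k_0) = 0x41D16
s_2 = Round(s_1, k_1) = 0xAF07A
s_3 = Round(s_2, k_2) = 0x85432
s_4 = Round(s_3, k_3) = 0xF822F

0x41D16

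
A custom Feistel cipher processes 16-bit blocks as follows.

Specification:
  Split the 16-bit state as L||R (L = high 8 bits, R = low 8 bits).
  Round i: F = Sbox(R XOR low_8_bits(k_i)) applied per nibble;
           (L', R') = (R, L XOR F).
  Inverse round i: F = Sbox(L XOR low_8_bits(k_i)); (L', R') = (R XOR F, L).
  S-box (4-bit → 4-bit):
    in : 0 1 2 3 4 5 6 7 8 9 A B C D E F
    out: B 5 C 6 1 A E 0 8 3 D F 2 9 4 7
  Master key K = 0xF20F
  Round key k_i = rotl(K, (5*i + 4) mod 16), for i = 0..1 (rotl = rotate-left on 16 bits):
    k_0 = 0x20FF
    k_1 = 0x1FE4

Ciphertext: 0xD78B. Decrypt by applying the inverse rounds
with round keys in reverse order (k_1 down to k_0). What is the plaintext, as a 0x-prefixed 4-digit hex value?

s_0 = ciphertext = 0xD78B
s_1 = InvRound(s_0, k_1) = 0xEDD7
s_2 = InvRound(s_1, k_0) = 0x8BED

0x8BED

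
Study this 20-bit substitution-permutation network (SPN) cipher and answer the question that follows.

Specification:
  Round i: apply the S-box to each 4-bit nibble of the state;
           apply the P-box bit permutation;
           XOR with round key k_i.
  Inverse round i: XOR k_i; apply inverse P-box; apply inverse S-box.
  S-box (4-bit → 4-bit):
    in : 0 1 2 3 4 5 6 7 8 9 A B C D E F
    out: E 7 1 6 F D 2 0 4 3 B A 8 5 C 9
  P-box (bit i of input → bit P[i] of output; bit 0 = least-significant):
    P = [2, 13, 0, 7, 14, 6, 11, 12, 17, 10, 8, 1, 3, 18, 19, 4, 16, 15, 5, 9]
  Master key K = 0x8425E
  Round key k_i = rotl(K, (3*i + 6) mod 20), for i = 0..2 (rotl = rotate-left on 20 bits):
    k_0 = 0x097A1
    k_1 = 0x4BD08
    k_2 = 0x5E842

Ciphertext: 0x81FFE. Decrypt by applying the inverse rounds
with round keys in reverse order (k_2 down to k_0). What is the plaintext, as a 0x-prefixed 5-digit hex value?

0x82B4C

s_0 = ciphertext = 0x81FFE
s_1 = InvRound(s_0, k_2) = 0x443FA
s_2 = InvRound(s_1, k_1) = 0x0CB4B
s_3 = InvRound(s_2, k_0) = 0x82B4C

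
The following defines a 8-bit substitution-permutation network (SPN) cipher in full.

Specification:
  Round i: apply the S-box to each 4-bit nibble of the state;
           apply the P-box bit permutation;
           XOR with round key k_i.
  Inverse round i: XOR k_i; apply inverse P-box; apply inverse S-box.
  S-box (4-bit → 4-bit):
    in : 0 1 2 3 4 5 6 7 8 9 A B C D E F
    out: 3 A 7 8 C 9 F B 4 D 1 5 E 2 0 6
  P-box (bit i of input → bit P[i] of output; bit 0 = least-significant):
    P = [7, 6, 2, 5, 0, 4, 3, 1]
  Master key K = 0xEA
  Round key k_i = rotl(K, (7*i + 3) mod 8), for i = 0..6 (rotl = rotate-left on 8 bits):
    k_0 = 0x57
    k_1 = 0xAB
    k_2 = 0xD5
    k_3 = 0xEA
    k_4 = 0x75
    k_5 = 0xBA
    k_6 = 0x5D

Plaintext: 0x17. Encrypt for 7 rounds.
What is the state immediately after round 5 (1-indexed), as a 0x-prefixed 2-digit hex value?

0x4B

s_0 = plaintext = 0x17
s_1 = Round(s_0, k_0) = 0xA5
s_2 = Round(s_1, k_1) = 0x0A
s_3 = Round(s_2, k_2) = 0x44
s_4 = Round(s_3, k_3) = 0xC4
s_5 = Round(s_4, k_4) = 0x4B
s_6 = Round(s_5, k_5) = 0x34
s_7 = Round(s_6, k_6) = 0x7B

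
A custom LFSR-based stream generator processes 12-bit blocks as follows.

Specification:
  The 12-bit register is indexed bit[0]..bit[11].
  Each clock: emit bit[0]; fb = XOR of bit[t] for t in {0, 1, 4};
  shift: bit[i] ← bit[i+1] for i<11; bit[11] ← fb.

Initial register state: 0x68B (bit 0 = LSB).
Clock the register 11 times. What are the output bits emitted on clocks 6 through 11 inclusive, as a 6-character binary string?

001011

reg_0 = 0x68B
clock 1: out=1, reg = 0x345
clock 2: out=1, reg = 0x9A2
clock 3: out=0, reg = 0xCD1
clock 4: out=1, reg = 0x668
clock 5: out=0, reg = 0x334
clock 6: out=0, reg = 0x99A
clock 7: out=0, reg = 0x4CD
clock 8: out=1, reg = 0xA66
clock 9: out=0, reg = 0xD33
clock 10: out=1, reg = 0xE99
clock 11: out=1, reg = 0x74C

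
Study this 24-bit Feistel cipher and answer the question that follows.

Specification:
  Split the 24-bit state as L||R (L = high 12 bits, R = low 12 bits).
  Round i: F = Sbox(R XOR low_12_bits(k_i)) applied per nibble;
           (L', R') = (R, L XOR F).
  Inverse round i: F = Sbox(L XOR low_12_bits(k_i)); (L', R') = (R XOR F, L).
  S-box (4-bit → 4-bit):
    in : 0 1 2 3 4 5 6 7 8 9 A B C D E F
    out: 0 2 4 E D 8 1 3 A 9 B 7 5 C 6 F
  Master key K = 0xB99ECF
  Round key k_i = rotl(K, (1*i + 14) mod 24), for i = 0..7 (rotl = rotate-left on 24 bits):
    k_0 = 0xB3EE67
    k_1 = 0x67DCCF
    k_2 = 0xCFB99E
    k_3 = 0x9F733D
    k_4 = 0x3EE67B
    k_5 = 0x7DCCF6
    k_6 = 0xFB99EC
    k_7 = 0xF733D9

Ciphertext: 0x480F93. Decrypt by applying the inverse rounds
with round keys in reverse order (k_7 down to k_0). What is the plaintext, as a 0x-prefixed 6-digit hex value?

s_0 = ciphertext = 0x480F93
s_1 = InvRound(s_0, k_7) = 0xC1A480
s_2 = InvRound(s_1, k_6) = 0xC71C1A
s_3 = InvRound(s_2, k_5) = 0xCB9C71
s_4 = InvRound(s_3, k_4) = 0x725CB9
s_5 = InvRound(s_4, k_3) = 0x193725
s_6 = InvRound(s_5, k_2) = 0xD29193
s_7 = InvRound(s_6, k_1) = 0x3F2D29
s_8 = InvRound(s_7, k_0) = 0x1B13F2

0x1B13F2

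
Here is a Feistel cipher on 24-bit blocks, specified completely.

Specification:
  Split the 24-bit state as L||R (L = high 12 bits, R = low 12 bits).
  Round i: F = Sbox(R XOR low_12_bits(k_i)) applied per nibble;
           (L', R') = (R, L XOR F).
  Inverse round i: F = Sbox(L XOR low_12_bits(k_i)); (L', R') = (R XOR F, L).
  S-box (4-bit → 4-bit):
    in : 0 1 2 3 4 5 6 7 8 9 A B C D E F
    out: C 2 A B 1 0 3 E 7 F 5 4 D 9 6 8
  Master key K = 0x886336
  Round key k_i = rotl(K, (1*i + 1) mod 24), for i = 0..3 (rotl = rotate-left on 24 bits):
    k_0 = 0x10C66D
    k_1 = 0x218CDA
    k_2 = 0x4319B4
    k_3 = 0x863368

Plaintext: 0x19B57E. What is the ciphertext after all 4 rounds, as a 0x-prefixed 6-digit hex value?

s_0 = plaintext = 0x19B57E
s_1 = Round(s_0, k_0) = 0x57EAB0
s_2 = Round(s_1, k_1) = 0xAB064B
s_3 = Round(s_2, k_2) = 0x64B238
s_4 = Round(s_3, k_3) = 0x238447

0x238447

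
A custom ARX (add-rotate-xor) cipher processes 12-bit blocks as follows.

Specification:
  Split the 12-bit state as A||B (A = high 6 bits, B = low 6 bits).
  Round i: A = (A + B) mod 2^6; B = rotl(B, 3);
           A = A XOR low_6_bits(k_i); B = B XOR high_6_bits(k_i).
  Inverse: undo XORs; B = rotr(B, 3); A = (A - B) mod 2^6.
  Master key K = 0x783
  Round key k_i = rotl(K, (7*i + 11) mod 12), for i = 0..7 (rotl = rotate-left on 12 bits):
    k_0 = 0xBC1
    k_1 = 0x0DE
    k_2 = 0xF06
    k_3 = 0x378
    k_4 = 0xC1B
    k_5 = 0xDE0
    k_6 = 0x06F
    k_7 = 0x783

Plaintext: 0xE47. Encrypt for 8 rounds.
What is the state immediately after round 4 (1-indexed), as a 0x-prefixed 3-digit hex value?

s_0 = plaintext = 0xE47
s_1 = Round(s_0, k_0) = 0x057
s_2 = Round(s_1, k_1) = 0x1B9
s_3 = Round(s_2, k_2) = 0xE73
s_4 = Round(s_3, k_3) = 0x513
s_5 = Round(s_4, k_4) = 0xF2A
s_6 = Round(s_5, k_5) = 0x1A2
s_7 = Round(s_6, k_6) = 0x1D5
s_8 = Round(s_7, k_7) = 0x7F4

0x513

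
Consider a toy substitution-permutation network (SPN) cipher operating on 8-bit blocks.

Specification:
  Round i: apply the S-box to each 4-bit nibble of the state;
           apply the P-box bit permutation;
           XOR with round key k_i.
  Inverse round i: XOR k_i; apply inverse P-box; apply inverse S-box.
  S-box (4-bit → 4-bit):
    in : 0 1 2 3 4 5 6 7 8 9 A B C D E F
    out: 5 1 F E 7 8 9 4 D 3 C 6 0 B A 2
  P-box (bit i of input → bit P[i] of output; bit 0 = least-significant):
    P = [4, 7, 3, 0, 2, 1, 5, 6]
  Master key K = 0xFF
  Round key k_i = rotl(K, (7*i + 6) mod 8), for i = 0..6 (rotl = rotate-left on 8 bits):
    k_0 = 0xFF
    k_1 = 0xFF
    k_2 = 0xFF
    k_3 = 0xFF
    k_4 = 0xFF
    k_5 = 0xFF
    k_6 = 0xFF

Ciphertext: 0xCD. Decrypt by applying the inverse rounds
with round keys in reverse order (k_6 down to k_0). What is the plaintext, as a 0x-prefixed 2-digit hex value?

0xE2

s_0 = ciphertext = 0xCD
s_1 = InvRound(s_0, k_6) = 0xB1
s_2 = InvRound(s_1, k_5) = 0xD7
s_3 = InvRound(s_2, k_4) = 0x77
s_4 = InvRound(s_3, k_3) = 0xCB
s_5 = InvRound(s_4, k_2) = 0x01
s_6 = InvRound(s_5, k_1) = 0x24
s_7 = InvRound(s_6, k_0) = 0xE2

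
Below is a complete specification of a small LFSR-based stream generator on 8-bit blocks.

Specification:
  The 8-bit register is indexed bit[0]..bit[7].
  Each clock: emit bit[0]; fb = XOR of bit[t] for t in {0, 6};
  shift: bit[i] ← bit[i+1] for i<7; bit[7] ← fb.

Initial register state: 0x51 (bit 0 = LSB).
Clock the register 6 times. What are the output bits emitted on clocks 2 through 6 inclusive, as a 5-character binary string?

reg_0 = 0x51
clock 1: out=1, reg = 0x28
clock 2: out=0, reg = 0x14
clock 3: out=0, reg = 0x0A
clock 4: out=0, reg = 0x05
clock 5: out=1, reg = 0x82
clock 6: out=0, reg = 0x41

00010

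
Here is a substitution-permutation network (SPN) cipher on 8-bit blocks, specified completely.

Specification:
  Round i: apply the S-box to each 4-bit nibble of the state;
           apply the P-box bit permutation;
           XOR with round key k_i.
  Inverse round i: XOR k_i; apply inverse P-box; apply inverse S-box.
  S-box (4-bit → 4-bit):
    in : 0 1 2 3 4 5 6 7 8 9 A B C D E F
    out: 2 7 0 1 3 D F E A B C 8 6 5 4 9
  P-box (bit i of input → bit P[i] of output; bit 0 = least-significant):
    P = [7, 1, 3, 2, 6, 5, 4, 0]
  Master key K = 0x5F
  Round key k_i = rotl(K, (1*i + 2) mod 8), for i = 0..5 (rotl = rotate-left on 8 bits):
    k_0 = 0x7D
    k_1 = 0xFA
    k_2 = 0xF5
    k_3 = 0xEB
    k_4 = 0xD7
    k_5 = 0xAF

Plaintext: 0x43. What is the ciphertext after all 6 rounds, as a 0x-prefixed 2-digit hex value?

s_0 = plaintext = 0x43
s_1 = Round(s_0, k_0) = 0x9D
s_2 = Round(s_1, k_1) = 0x13
s_3 = Round(s_2, k_2) = 0x05
s_4 = Round(s_3, k_3) = 0x47
s_5 = Round(s_4, k_4) = 0xB9
s_6 = Round(s_5, k_5) = 0x28

0x28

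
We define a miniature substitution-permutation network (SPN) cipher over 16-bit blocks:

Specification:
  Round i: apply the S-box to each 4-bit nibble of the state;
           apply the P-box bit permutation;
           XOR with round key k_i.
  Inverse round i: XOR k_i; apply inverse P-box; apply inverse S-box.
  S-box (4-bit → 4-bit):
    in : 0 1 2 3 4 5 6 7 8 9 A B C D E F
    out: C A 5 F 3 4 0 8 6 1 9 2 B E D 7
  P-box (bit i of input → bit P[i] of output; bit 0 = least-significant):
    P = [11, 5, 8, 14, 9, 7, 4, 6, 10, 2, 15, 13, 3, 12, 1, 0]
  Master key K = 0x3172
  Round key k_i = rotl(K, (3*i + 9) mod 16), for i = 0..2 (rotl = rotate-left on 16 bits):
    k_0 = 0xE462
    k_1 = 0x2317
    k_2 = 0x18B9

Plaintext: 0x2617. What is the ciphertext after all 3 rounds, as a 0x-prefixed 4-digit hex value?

s_0 = plaintext = 0x2617
s_1 = Round(s_0, k_0) = 0xA4A8
s_2 = Round(s_1, k_1) = 0x247A
s_3 = Round(s_2, k_2) = 0x54F7

0x54F7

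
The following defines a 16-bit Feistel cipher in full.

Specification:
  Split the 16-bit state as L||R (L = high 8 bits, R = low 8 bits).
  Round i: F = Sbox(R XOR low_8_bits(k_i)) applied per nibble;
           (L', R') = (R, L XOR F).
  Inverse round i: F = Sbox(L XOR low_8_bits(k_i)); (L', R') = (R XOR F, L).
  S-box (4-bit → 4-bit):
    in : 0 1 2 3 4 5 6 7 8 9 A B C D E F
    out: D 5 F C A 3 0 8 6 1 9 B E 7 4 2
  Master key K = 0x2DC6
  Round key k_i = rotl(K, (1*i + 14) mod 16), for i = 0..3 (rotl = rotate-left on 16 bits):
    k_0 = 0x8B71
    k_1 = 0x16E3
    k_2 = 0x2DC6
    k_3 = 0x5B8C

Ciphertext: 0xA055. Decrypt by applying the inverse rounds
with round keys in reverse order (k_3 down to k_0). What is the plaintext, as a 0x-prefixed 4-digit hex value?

s_0 = ciphertext = 0xA055
s_1 = InvRound(s_0, k_3) = 0xABA0
s_2 = InvRound(s_1, k_2) = 0xA7AB
s_3 = InvRound(s_2, k_1) = 0x01A7
s_4 = InvRound(s_3, k_0) = 0x2A01

0x2A01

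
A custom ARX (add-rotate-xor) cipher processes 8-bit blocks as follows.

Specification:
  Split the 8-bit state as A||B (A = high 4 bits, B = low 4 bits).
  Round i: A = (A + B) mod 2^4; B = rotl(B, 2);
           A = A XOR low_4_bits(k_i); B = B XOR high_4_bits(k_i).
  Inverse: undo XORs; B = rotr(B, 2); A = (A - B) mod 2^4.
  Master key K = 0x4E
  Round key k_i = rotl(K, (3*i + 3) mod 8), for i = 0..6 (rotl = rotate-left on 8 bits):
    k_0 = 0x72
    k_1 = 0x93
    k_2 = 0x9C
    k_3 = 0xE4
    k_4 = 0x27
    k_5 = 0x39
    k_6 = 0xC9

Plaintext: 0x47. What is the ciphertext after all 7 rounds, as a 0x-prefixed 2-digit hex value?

0x8C

s_0 = plaintext = 0x47
s_1 = Round(s_0, k_0) = 0x9A
s_2 = Round(s_1, k_1) = 0x03
s_3 = Round(s_2, k_2) = 0xF5
s_4 = Round(s_3, k_3) = 0x0B
s_5 = Round(s_4, k_4) = 0xCC
s_6 = Round(s_5, k_5) = 0x10
s_7 = Round(s_6, k_6) = 0x8C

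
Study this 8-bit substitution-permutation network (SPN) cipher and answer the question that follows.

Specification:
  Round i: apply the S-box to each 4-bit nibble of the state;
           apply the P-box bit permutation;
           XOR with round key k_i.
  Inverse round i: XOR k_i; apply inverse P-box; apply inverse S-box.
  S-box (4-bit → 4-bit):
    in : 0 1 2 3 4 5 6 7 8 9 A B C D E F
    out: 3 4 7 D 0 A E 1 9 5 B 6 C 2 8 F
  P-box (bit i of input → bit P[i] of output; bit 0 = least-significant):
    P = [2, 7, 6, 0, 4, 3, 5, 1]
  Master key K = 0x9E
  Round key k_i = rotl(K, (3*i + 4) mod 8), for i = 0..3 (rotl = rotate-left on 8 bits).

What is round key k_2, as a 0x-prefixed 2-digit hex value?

K = 0x9E
k_0 = rotl(K, (3*0+4) mod 8) = rotl(K, 4) = 0xE9
k_1 = rotl(K, (3*1+4) mod 8) = rotl(K, 7) = 0x4F
k_2 = rotl(K, (3*2+4) mod 8) = rotl(K, 2) = 0x7A

0x7A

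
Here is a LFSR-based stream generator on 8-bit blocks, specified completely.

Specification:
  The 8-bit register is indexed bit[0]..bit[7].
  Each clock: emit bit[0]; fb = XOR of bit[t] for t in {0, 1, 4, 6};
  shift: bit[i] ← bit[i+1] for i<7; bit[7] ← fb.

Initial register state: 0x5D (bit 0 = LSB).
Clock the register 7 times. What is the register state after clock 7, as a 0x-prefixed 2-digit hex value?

0xD6

reg_0 = 0x5D
clock 1: out=1, reg = 0xAE
clock 2: out=0, reg = 0xD7
clock 3: out=1, reg = 0x6B
clock 4: out=1, reg = 0xB5
clock 5: out=1, reg = 0x5A
clock 6: out=0, reg = 0xAD
clock 7: out=1, reg = 0xD6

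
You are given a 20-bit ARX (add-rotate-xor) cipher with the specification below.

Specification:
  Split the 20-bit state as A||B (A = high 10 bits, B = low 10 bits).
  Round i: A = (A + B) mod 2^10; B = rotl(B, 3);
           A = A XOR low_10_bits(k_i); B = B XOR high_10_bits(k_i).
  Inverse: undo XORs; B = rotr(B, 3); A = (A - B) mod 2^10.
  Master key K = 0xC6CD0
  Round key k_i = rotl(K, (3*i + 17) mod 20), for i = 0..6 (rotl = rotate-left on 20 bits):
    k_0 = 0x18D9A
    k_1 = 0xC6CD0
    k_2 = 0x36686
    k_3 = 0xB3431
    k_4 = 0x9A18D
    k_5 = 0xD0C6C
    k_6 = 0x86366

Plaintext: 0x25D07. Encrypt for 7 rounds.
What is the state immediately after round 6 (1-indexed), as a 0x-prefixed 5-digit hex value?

0xD324A

s_0 = plaintext = 0x25D07
s_1 = Round(s_0, k_0) = 0x01059
s_2 = Round(s_1, k_1) = 0x235D3
s_3 = Round(s_2, k_2) = 0x39A42
s_4 = Round(s_3, k_3) = 0xC64D9
s_5 = Round(s_4, k_4) = 0x9FCA1
s_6 = Round(s_5, k_5) = 0xD324A
s_7 = Round(s_6, k_6) = 0xBC04C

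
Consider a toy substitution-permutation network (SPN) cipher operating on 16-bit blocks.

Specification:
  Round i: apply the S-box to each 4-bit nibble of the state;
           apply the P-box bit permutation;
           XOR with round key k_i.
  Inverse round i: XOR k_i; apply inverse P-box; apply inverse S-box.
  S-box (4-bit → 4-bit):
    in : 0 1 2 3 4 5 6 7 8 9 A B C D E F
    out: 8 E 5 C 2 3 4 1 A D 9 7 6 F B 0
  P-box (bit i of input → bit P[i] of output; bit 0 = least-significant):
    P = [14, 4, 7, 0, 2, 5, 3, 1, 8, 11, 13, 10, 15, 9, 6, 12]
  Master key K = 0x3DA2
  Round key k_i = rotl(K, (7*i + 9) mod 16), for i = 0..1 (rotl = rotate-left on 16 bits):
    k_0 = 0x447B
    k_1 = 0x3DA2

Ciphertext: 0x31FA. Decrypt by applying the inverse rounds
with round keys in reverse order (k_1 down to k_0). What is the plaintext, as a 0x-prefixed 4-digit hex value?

s_0 = ciphertext = 0x31FA
s_1 = InvRound(s_0, k_1) = 0x6864
s_2 = InvRound(s_1, k_0) = 0xF198

0xF198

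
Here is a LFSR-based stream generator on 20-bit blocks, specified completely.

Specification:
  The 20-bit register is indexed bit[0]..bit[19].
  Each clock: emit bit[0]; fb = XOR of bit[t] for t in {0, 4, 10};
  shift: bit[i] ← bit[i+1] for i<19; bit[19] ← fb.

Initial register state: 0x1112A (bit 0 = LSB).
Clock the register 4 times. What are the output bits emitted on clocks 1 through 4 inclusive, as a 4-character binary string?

reg_0 = 0x1112A
clock 1: out=0, reg = 0x08895
clock 2: out=1, reg = 0x0444A
clock 3: out=0, reg = 0x82225
clock 4: out=1, reg = 0xC1112

0101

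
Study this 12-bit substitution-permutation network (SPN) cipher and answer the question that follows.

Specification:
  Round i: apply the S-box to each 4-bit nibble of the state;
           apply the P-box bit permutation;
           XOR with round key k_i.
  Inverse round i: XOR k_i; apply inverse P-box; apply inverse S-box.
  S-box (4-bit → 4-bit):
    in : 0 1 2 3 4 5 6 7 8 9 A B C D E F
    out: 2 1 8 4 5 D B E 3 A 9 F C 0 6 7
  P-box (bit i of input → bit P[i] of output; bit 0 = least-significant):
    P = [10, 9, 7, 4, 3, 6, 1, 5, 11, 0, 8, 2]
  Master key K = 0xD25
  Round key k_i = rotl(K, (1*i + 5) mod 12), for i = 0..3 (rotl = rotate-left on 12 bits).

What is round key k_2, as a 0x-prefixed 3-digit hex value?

0x2E9

K = 0xD25
k_0 = rotl(K, (1*0+5) mod 12) = rotl(K, 5) = 0x4BA
k_1 = rotl(K, (1*1+5) mod 12) = rotl(K, 6) = 0x974
k_2 = rotl(K, (1*2+5) mod 12) = rotl(K, 7) = 0x2E9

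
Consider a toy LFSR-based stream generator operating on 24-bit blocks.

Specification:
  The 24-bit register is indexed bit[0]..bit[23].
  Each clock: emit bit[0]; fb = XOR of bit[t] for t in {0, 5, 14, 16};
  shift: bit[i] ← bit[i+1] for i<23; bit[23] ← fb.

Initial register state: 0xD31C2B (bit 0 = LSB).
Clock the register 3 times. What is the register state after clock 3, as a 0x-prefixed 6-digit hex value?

0xBA6385

reg_0 = 0xD31C2B
clock 1: out=1, reg = 0xE98E15
clock 2: out=1, reg = 0x74C70A
clock 3: out=0, reg = 0xBA6385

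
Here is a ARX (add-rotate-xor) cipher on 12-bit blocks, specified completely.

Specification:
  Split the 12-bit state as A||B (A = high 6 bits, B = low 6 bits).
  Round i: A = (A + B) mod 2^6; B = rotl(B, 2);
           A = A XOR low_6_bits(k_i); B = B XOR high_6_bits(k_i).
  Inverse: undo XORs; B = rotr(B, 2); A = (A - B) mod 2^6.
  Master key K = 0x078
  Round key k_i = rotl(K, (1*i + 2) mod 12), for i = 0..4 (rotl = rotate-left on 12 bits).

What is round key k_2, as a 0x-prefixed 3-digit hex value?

K = 0x078
k_0 = rotl(K, (1*0+2) mod 12) = rotl(K, 2) = 0x1E0
k_1 = rotl(K, (1*1+2) mod 12) = rotl(K, 3) = 0x3C0
k_2 = rotl(K, (1*2+2) mod 12) = rotl(K, 4) = 0x780

0x780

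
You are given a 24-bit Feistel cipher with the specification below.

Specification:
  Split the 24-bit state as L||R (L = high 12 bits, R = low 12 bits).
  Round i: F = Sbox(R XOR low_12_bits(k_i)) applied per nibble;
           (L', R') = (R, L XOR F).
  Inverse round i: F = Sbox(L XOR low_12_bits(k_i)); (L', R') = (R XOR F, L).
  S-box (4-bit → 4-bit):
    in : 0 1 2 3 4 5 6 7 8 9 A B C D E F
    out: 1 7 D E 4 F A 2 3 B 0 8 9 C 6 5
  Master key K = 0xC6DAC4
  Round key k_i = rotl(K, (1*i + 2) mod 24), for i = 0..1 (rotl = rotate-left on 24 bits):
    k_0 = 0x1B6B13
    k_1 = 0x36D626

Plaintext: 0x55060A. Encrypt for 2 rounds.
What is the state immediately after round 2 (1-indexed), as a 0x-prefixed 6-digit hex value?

0x92B316

s_0 = plaintext = 0x55060A
s_1 = Round(s_0, k_0) = 0x60A92B
s_2 = Round(s_1, k_1) = 0x92B316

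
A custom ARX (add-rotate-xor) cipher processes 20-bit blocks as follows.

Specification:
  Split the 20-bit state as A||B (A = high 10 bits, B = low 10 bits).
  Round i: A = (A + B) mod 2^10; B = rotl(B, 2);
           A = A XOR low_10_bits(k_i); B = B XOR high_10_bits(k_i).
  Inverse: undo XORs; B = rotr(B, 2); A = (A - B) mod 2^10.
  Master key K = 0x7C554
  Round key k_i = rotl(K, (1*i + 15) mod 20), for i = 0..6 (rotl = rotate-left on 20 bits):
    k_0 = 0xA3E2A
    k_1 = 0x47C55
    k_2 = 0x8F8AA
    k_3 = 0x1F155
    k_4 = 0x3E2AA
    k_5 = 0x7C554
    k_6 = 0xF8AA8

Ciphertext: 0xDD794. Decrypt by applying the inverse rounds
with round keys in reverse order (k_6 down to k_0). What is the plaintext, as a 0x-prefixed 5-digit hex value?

s_0 = ciphertext = 0xDD794
s_1 = InvRound(s_0, k_6) = 0xF021D
s_2 = InvRound(s_1, k_5) = 0x664FB
s_3 = InvRound(s_2, k_4) = 0x0CF00
s_4 = InvRound(s_3, k_3) = 0x21CDF
s_5 = InvRound(s_4, k_2) = 0x9D5B8
s_6 = InvRound(s_5, k_1) = 0xBDF29
s_7 = InvRound(s_6, k_0) = 0x9D269

0x9D269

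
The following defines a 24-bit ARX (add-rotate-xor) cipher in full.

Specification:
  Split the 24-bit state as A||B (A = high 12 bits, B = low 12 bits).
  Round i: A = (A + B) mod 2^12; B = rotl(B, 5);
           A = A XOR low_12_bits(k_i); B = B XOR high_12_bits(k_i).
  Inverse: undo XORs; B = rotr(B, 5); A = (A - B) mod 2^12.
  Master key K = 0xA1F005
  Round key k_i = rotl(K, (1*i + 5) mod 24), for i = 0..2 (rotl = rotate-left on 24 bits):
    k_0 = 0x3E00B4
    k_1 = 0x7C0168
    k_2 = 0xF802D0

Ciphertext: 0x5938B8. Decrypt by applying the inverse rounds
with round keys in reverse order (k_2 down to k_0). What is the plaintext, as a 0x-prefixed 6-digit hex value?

0xD3EFF9

s_0 = ciphertext = 0x5938B8
s_1 = InvRound(s_0, k_2) = 0xB0AC39
s_2 = InvRound(s_1, k_1) = 0xD83CDF
s_3 = InvRound(s_2, k_0) = 0xD3EFF9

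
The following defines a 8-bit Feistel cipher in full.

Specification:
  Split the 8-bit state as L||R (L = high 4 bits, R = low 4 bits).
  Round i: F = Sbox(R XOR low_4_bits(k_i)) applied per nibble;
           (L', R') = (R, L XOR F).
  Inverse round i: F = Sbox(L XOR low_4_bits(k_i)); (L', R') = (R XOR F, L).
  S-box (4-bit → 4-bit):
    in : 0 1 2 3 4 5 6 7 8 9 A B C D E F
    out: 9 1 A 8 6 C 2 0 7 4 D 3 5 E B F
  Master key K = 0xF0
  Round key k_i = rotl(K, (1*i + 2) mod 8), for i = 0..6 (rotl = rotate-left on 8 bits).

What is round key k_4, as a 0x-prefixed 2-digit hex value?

0x3C

K = 0xF0
k_0 = rotl(K, (1*0+2) mod 8) = rotl(K, 2) = 0xC3
k_1 = rotl(K, (1*1+2) mod 8) = rotl(K, 3) = 0x87
k_2 = rotl(K, (1*2+2) mod 8) = rotl(K, 4) = 0x0F
k_3 = rotl(K, (1*3+2) mod 8) = rotl(K, 5) = 0x1E
k_4 = rotl(K, (1*4+2) mod 8) = rotl(K, 6) = 0x3C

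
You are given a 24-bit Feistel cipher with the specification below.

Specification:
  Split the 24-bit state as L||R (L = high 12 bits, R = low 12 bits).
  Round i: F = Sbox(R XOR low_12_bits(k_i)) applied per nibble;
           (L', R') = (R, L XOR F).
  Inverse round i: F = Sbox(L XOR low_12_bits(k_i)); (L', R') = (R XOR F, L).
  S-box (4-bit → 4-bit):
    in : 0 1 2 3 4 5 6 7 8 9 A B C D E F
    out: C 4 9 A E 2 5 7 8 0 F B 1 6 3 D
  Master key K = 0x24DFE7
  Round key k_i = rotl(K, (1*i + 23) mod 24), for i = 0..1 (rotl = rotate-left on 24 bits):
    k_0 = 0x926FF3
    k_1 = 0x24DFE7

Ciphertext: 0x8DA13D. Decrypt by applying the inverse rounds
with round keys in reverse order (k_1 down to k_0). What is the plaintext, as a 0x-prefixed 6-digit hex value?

0x88269B

s_0 = ciphertext = 0x8DA13D
s_1 = InvRound(s_0, k_1) = 0x69B8DA
s_2 = InvRound(s_1, k_0) = 0x88269B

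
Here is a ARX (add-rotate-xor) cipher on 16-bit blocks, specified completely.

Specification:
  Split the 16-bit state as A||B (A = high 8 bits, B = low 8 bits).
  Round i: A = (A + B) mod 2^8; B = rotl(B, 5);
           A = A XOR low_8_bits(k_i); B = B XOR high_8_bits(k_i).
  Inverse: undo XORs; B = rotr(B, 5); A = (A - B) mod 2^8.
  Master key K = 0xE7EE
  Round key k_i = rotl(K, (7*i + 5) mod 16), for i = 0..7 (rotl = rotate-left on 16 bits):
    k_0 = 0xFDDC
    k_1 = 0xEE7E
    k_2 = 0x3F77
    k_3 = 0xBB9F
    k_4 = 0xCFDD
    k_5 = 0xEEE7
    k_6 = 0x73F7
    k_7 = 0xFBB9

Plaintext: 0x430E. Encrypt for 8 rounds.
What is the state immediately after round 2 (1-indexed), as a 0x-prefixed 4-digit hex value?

s_0 = plaintext = 0x430E
s_1 = Round(s_0, k_0) = 0x8D3C
s_2 = Round(s_1, k_1) = 0xB769
s_3 = Round(s_2, k_2) = 0x5712
s_4 = Round(s_3, k_3) = 0xF6F9
s_5 = Round(s_4, k_4) = 0x32F0
s_6 = Round(s_5, k_5) = 0xC5F0
s_7 = Round(s_6, k_6) = 0x426D
s_8 = Round(s_7, k_7) = 0x1656

0xB769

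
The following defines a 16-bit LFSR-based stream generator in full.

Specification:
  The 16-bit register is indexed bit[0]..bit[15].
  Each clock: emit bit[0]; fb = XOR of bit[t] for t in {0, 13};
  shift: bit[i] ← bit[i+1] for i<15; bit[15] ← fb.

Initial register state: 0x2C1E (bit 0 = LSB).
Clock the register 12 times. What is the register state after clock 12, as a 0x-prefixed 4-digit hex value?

0x5272

reg_0 = 0x2C1E
clock 1: out=0, reg = 0x960F
clock 2: out=1, reg = 0xCB07
clock 3: out=1, reg = 0xE583
clock 4: out=1, reg = 0x72C1
clock 5: out=1, reg = 0x3960
clock 6: out=0, reg = 0x9CB0
clock 7: out=0, reg = 0x4E58
clock 8: out=0, reg = 0x272C
clock 9: out=0, reg = 0x9396
clock 10: out=0, reg = 0x49CB
clock 11: out=1, reg = 0xA4E5
clock 12: out=1, reg = 0x5272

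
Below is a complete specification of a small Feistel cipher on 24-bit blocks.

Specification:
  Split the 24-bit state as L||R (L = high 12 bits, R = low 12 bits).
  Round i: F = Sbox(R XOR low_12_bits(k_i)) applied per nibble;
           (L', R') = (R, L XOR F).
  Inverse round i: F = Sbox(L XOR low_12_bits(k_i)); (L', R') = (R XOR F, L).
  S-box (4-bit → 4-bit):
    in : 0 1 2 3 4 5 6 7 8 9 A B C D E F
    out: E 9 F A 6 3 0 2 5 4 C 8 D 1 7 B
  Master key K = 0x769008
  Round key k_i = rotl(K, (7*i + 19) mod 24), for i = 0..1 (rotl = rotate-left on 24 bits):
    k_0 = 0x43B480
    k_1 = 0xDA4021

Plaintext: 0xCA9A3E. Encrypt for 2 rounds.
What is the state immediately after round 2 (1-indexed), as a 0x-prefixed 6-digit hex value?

s_0 = plaintext = 0xCA9A3E
s_1 = Round(s_0, k_0) = 0xA3EB2E
s_2 = Round(s_1, k_1) = 0xB2E2D5

0xB2E2D5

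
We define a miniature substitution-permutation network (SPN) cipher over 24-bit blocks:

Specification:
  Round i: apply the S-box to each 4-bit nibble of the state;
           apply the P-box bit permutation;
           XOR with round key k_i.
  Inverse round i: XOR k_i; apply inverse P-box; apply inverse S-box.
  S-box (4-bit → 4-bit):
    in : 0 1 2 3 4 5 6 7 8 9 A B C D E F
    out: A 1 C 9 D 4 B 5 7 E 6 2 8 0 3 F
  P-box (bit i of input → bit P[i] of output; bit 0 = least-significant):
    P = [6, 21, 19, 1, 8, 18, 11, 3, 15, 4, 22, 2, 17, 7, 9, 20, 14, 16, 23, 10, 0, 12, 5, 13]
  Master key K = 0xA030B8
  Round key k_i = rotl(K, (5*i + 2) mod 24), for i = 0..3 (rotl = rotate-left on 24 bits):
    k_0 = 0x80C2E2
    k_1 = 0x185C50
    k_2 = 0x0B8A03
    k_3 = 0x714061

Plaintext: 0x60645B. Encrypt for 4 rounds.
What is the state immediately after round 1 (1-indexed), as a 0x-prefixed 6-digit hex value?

0xF37E67

s_0 = plaintext = 0x60645B
s_1 = Round(s_0, k_0) = 0xF37E67
s_2 = Round(s_1, k_1) = 0x16AB29
s_3 = Round(s_2, k_2) = 0x22C498
s_4 = Round(s_3, k_3) = 0x8DEC0D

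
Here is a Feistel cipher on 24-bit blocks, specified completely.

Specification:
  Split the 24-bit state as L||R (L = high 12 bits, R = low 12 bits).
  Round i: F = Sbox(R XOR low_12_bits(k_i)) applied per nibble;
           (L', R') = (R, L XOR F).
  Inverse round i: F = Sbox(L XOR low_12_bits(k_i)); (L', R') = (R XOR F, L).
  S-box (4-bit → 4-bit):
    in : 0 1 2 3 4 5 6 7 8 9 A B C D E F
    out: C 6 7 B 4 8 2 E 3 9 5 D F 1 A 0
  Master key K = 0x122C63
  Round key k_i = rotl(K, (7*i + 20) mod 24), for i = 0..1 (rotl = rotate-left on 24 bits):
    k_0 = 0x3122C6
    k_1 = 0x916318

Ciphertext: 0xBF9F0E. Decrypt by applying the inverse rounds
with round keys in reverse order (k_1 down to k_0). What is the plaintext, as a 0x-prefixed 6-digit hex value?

s_0 = ciphertext = 0xBF9F0E
s_1 = InvRound(s_0, k_1) = 0xCA8BF9
s_2 = InvRound(s_1, k_0) = 0x1D3CA8

0x1D3CA8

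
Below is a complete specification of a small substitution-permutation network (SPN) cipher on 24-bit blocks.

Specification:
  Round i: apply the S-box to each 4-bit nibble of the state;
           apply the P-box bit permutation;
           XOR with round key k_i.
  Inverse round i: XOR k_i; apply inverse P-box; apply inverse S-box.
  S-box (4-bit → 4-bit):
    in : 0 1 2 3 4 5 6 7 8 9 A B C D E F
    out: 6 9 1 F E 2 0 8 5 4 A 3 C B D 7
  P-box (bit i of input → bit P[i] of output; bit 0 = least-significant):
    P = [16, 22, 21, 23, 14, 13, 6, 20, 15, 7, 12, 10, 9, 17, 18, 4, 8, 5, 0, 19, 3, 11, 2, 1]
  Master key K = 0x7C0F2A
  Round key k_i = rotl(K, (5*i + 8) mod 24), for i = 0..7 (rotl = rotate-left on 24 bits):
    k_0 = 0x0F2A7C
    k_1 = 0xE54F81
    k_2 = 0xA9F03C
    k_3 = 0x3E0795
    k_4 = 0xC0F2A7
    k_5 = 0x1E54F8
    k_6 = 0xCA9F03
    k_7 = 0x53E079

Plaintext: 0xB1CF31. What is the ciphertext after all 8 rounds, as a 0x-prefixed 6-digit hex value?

s_0 = plaintext = 0xB1CF31
s_1 = Round(s_0, k_0) = 0x92D3A4
s_2 = Round(s_1, k_1) = 0x17F815
s_3 = Round(s_2, k_2) = 0xF72236
s_4 = Round(s_3, k_3) = 0x26EDD9
s_5 = Round(s_4, k_4) = 0xF4143F
s_6 = Round(s_5, k_5) = 0x672A05
s_7 = Round(s_6, k_6) = 0x82B9C3
s_8 = Round(s_7, k_7) = 0xA0F335

0xA0F335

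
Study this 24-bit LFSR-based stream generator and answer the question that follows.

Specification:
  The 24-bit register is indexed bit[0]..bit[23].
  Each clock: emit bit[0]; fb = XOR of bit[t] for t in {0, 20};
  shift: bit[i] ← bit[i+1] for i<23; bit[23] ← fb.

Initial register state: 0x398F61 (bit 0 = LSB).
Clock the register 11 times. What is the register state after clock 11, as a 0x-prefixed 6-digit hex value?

reg_0 = 0x398F61
clock 1: out=1, reg = 0x1CC7B0
clock 2: out=0, reg = 0x8E63D8
clock 3: out=0, reg = 0x4731EC
clock 4: out=0, reg = 0x2398F6
clock 5: out=0, reg = 0x11CC7B
clock 6: out=1, reg = 0x08E63D
clock 7: out=1, reg = 0x84731E
clock 8: out=0, reg = 0x42398F
clock 9: out=1, reg = 0xA11CC7
clock 10: out=1, reg = 0xD08E63
clock 11: out=1, reg = 0x684731

0x684731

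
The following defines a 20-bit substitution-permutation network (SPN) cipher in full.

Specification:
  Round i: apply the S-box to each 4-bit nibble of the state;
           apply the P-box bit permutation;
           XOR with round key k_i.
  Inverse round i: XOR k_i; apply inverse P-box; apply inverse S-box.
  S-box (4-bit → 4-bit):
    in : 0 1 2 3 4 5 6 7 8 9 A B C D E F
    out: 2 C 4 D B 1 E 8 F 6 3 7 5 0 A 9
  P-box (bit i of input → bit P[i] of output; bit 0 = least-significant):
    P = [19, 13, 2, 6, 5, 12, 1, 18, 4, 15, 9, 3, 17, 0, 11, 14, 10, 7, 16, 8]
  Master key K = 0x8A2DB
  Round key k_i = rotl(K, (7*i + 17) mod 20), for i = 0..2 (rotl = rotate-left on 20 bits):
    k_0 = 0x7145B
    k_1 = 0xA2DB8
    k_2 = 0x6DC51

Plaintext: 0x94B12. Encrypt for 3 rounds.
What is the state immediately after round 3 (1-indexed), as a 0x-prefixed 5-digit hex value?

0x1FC0E

s_0 = plaintext = 0x94B12
s_1 = Round(s_0, k_0) = 0x0D6CC
s_2 = Round(s_1, k_1) = 0x2AF16
s_3 = Round(s_2, k_2) = 0x1FC0E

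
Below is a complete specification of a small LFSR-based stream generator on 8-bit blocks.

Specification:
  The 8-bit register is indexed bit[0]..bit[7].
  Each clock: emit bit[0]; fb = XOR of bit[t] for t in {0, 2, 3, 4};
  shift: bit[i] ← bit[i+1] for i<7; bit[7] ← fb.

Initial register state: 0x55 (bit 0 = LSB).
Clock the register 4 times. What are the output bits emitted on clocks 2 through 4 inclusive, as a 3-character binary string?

reg_0 = 0x55
clock 1: out=1, reg = 0xAA
clock 2: out=0, reg = 0xD5
clock 3: out=1, reg = 0xEA
clock 4: out=0, reg = 0xF5

010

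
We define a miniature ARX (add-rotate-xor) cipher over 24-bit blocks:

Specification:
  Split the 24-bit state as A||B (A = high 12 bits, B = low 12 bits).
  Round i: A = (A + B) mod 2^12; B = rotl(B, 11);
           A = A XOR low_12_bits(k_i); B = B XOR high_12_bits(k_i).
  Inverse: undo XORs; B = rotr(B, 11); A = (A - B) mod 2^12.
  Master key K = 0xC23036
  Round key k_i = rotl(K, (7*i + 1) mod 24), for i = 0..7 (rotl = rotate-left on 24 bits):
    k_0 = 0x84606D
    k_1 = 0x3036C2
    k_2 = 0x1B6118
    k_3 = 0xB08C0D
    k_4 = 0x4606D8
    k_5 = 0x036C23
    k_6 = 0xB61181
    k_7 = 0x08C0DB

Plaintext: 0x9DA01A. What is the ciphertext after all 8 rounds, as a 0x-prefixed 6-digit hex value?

0xE19FBC

s_0 = plaintext = 0x9DA01A
s_1 = Round(s_0, k_0) = 0x99984B
s_2 = Round(s_1, k_1) = 0x726F26
s_3 = Round(s_2, k_2) = 0x754625
s_4 = Round(s_3, k_3) = 0x17401A
s_5 = Round(s_4, k_4) = 0x75646D
s_6 = Round(s_5, k_5) = 0x7E0A00
s_7 = Round(s_6, k_6) = 0x061E61
s_8 = Round(s_7, k_7) = 0xE19FBC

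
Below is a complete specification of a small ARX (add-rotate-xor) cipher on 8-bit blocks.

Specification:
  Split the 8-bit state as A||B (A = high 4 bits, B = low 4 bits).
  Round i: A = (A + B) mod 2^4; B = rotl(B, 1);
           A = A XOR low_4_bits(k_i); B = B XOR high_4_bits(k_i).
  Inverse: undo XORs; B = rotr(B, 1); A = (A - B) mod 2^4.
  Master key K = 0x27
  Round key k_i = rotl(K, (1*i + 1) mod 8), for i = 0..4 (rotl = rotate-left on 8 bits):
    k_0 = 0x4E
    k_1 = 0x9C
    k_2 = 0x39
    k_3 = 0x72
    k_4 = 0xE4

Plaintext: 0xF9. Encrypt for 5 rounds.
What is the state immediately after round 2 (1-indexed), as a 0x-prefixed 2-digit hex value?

0x17

s_0 = plaintext = 0xF9
s_1 = Round(s_0, k_0) = 0x67
s_2 = Round(s_1, k_1) = 0x17
s_3 = Round(s_2, k_2) = 0x1D
s_4 = Round(s_3, k_3) = 0xCC
s_5 = Round(s_4, k_4) = 0xC7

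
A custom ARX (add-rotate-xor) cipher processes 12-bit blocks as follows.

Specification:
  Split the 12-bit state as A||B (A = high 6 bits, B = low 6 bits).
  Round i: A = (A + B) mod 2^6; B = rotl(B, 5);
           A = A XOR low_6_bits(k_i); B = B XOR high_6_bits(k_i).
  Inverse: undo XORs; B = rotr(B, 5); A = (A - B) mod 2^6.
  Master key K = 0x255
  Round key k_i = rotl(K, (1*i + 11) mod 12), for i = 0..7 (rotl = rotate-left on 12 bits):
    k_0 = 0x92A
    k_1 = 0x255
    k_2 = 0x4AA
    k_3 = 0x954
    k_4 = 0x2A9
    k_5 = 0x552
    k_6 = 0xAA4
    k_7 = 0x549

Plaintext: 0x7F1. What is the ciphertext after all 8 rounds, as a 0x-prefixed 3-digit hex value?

0x831

s_0 = plaintext = 0x7F1
s_1 = Round(s_0, k_0) = 0xE9C
s_2 = Round(s_1, k_1) = 0x0C7
s_3 = Round(s_2, k_2) = 0x831
s_4 = Round(s_3, k_3) = 0x15D
s_5 = Round(s_4, k_4) = 0x2E4
s_6 = Round(s_5, k_5) = 0xF47
s_7 = Round(s_6, k_6) = 0x809
s_8 = Round(s_7, k_7) = 0x831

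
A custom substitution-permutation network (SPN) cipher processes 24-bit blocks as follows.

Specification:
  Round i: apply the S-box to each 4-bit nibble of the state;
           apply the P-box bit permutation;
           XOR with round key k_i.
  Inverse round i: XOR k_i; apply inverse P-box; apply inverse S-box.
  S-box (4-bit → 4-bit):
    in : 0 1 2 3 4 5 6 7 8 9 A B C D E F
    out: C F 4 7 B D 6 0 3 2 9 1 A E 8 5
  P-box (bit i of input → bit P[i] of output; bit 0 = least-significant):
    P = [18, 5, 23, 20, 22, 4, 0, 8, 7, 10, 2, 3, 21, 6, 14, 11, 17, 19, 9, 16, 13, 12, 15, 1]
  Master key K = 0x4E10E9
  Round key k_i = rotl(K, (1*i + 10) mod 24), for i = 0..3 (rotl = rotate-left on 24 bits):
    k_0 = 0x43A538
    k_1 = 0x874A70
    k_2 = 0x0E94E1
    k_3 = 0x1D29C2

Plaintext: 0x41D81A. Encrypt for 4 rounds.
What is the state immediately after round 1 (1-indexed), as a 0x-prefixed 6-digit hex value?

s_0 = plaintext = 0x41D81A
s_1 = Round(s_0, k_0) = 0x1CDAEB
s_2 = Round(s_1, k_1) = 0x8AB3BA
s_3 = Round(s_2, k_2) = 0x79A065
s_4 = Round(s_3, k_3) = 0xA121DF

0x1CDAEB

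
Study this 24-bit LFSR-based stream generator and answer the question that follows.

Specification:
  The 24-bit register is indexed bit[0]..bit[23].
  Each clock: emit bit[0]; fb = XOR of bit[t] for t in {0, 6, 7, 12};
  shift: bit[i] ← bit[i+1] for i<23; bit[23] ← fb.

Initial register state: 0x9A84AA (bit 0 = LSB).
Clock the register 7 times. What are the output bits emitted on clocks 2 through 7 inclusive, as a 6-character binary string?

101010

reg_0 = 0x9A84AA
clock 1: out=0, reg = 0xCD4255
clock 2: out=1, reg = 0x66A12A
clock 3: out=0, reg = 0x335095
clock 4: out=1, reg = 0x99A84A
clock 5: out=0, reg = 0xCCD425
clock 6: out=1, reg = 0x666A12
clock 7: out=0, reg = 0x333509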